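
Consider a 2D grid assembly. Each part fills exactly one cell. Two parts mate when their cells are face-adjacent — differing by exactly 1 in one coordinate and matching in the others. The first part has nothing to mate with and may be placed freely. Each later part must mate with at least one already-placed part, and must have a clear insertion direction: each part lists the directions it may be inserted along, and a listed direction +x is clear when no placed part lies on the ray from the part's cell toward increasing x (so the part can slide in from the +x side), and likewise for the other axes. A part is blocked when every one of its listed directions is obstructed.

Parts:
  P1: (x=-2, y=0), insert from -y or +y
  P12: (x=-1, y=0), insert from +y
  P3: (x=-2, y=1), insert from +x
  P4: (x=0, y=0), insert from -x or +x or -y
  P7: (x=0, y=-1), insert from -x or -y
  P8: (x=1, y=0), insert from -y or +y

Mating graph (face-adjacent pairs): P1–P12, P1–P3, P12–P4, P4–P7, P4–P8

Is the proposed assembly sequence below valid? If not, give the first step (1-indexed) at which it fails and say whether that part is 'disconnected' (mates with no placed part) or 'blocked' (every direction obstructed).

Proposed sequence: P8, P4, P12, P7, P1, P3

1. P8@(1, 0) [-y clear] — {P8}
2. P4@(0, 0) [-x clear] — {P4, P8}
3. P12@(-1, 0) [+y clear] — {P12, P4, P8}
4. P7@(0, -1) [-x clear] — {P12, P4, P7, P8}
5. P1@(-2, 0) [-y clear] — {P1, P12, P4, P7, P8}
6. P3@(-2, 1) [+x clear] — {P1, P12, P3, P4, P7, P8}

Valid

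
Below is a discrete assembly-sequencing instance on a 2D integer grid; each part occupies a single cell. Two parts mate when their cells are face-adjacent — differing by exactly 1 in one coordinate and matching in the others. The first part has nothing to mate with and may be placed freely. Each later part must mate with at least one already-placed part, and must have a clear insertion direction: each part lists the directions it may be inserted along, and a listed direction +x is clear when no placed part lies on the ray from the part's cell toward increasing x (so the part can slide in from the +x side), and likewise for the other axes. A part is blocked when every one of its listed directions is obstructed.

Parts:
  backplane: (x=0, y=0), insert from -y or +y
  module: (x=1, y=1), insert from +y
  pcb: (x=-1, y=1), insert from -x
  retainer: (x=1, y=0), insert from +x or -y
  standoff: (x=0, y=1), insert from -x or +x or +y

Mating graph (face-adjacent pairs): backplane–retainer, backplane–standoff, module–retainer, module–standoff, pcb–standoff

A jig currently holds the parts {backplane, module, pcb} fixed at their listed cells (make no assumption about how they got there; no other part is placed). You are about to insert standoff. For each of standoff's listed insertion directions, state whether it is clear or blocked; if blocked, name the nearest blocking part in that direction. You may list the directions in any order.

+x: blocked by module; +y: clear; -x: blocked by pcb

-x: nearest on ray is pcb@(-1, 1) ⇒ blocked
+x: nearest on ray is module@(1, 1) ⇒ blocked
+y: ray from standoff(0, 1) has no placed part ⇒ clear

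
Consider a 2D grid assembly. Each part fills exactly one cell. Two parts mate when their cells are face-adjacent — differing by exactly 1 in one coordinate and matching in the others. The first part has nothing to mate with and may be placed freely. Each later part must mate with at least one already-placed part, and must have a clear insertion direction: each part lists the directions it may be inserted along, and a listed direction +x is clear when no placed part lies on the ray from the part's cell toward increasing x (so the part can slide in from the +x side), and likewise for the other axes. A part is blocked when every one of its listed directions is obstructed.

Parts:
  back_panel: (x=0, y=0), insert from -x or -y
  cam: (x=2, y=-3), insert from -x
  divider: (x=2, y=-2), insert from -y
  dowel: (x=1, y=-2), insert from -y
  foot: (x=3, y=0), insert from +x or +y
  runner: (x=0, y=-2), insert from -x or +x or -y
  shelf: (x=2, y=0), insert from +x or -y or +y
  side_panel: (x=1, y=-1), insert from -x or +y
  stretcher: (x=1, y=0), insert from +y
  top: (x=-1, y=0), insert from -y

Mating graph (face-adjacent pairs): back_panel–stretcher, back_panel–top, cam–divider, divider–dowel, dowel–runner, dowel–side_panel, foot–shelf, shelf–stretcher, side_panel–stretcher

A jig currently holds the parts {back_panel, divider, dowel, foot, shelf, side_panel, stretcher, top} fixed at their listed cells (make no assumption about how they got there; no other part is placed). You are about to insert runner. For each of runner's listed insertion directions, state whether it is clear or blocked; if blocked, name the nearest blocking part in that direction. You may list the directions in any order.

+x: blocked by dowel; -x: clear; -y: clear

-x: ray from runner(0, -2) has no placed part ⇒ clear
+x: nearest on ray is dowel@(1, -2) ⇒ blocked
-y: ray from runner(0, -2) has no placed part ⇒ clear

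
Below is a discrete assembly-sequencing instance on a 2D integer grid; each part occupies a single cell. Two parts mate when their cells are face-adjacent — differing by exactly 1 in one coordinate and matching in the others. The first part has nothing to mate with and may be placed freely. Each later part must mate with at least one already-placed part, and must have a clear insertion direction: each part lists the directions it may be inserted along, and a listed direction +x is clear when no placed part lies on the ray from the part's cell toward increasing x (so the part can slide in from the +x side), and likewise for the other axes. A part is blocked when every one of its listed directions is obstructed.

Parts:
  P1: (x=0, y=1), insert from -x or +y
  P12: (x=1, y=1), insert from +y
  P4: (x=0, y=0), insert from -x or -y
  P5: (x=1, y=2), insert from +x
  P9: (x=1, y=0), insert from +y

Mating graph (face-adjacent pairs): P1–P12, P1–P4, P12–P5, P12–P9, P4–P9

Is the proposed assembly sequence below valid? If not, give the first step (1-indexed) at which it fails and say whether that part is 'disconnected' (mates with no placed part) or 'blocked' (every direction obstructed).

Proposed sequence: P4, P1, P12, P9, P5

Invalid at step 4 (blocked)

1. P4@(0, 0) [-x clear] — {P4}
2. P1@(0, 1) [-x clear] — {P1, P4}
3. P12@(1, 1) [+y clear] — {P1, P12, P4}
4. P9@(1, 0) — +y all obstructed ⇒ blocked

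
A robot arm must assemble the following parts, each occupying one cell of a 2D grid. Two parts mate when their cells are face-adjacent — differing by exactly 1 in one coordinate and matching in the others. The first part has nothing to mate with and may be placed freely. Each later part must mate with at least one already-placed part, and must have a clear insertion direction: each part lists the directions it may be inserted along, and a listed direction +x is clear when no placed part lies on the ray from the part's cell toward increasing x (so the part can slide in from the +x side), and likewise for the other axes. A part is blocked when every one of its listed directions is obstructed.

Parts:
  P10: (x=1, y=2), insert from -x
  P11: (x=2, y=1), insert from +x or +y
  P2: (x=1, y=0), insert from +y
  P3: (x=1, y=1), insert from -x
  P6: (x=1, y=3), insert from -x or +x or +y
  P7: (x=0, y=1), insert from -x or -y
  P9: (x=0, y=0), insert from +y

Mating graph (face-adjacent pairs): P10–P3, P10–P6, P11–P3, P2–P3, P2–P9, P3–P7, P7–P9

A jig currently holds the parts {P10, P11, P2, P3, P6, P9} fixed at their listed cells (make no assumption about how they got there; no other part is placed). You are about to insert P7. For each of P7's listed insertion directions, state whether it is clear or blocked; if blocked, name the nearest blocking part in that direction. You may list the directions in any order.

-x: clear; -y: blocked by P9

-x: ray from P7(0, 1) has no placed part ⇒ clear
-y: nearest on ray is P9@(0, 0) ⇒ blocked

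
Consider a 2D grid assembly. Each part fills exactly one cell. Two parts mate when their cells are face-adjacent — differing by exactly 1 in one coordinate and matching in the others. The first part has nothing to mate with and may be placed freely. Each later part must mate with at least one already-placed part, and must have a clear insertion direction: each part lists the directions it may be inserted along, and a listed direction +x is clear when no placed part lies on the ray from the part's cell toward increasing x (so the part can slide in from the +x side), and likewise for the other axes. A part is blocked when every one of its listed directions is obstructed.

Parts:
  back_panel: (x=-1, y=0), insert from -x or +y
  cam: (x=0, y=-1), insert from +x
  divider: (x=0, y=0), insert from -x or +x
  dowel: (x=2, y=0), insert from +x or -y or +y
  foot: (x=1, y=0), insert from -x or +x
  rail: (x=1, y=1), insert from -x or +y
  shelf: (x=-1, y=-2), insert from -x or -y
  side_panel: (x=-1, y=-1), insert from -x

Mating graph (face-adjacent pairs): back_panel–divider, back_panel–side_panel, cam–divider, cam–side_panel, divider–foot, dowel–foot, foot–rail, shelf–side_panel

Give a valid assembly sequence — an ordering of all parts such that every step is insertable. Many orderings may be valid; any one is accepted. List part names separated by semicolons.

divider; foot; rail; back_panel; side_panel; cam; shelf; dowel

1. divider@(0, 0) [-x clear] — {divider}
2. foot@(1, 0) [+x clear] — {divider, foot}
3. rail@(1, 1) [-x clear] — {divider, foot, rail}
4. back_panel@(-1, 0) [-x clear] — {back_panel, divider, foot, rail}
5. side_panel@(-1, -1) [-x clear] — {back_panel, divider, foot, rail, side_panel}
6. cam@(0, -1) [+x clear] — {back_panel, cam, divider, foot, rail, side_panel}
7. shelf@(-1, -2) [-x clear] — {back_panel, cam, divider, foot, rail, shelf, side_panel}
8. dowel@(2, 0) [+x clear] — {back_panel, cam, divider, dowel, foot, rail, shelf, side_panel}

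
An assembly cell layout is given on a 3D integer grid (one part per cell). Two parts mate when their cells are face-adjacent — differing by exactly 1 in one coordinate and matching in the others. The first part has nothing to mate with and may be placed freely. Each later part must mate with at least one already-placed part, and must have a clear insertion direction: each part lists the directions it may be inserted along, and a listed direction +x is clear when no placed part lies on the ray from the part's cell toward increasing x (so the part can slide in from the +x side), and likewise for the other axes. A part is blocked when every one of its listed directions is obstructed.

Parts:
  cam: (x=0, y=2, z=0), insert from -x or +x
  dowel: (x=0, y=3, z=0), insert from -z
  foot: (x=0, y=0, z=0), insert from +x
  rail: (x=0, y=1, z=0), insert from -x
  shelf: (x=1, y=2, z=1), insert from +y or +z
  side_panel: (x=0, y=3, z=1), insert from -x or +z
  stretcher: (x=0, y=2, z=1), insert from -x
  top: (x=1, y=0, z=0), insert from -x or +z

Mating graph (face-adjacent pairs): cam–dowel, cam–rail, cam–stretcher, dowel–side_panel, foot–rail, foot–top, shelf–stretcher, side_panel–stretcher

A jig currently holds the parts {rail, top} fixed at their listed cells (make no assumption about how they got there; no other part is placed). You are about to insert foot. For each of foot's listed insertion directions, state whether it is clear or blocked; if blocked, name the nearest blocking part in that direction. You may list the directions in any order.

+x: blocked by top

+x: nearest on ray is top@(1, 0, 0) ⇒ blocked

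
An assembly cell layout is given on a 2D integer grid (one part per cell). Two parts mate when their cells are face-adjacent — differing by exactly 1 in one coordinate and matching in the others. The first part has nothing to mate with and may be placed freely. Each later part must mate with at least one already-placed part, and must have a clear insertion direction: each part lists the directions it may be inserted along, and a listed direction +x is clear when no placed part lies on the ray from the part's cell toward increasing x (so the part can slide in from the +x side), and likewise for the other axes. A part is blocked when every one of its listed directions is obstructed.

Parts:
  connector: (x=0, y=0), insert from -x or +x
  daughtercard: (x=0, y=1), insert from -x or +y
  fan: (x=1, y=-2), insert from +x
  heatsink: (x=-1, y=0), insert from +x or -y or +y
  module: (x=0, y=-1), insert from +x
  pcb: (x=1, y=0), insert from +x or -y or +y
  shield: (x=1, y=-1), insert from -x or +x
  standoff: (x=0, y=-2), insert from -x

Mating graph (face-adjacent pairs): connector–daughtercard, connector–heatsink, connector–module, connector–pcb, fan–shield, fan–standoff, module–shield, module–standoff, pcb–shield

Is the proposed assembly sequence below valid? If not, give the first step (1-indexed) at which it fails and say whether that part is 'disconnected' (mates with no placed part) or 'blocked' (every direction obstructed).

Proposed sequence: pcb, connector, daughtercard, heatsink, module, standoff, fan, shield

1. pcb@(1, 0) [+x clear] — {pcb}
2. connector@(0, 0) [-x clear] — {connector, pcb}
3. daughtercard@(0, 1) [-x clear] — {connector, daughtercard, pcb}
4. heatsink@(-1, 0) [-y clear] — {connector, daughtercard, heatsink, pcb}
5. module@(0, -1) [+x clear] — {connector, daughtercard, heatsink, module, pcb}
6. standoff@(0, -2) [-x clear] — {connector, daughtercard, heatsink, module, pcb, standoff}
7. fan@(1, -2) [+x clear] — {connector, daughtercard, fan, heatsink, module, pcb, standoff}
8. shield@(1, -1) [+x clear] — {connector, daughtercard, fan, heatsink, module, pcb, shield, standoff}

Valid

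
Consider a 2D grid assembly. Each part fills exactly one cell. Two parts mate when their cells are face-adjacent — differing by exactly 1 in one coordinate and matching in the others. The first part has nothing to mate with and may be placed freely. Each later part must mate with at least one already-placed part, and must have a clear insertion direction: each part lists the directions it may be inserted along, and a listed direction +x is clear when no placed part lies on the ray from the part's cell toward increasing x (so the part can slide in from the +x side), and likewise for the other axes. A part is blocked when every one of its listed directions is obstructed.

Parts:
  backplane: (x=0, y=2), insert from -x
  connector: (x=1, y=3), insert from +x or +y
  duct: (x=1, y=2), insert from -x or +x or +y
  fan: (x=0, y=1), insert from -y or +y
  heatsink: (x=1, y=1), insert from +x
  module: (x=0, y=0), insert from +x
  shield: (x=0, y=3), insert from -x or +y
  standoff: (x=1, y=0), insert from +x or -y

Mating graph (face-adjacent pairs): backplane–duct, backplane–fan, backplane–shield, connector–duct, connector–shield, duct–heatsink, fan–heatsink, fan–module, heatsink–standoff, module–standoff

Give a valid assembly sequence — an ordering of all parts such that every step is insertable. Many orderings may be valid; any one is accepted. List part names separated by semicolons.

1. backplane@(0, 2) [-x clear] — {backplane}
2. shield@(0, 3) [-x clear] — {backplane, shield}
3. connector@(1, 3) [+x clear] — {backplane, connector, shield}
4. fan@(0, 1) [-y clear] — {backplane, connector, fan, shield}
5. module@(0, 0) [+x clear] — {backplane, connector, fan, module, shield}
6. standoff@(1, 0) [+x clear] — {backplane, connector, fan, module, shield, standoff}
7. heatsink@(1, 1) [+x clear] — {backplane, connector, fan, heatsink, module, shield, standoff}
8. duct@(1, 2) [+x clear] — {backplane, connector, duct, fan, heatsink, module, shield, standoff}

backplane; shield; connector; fan; module; standoff; heatsink; duct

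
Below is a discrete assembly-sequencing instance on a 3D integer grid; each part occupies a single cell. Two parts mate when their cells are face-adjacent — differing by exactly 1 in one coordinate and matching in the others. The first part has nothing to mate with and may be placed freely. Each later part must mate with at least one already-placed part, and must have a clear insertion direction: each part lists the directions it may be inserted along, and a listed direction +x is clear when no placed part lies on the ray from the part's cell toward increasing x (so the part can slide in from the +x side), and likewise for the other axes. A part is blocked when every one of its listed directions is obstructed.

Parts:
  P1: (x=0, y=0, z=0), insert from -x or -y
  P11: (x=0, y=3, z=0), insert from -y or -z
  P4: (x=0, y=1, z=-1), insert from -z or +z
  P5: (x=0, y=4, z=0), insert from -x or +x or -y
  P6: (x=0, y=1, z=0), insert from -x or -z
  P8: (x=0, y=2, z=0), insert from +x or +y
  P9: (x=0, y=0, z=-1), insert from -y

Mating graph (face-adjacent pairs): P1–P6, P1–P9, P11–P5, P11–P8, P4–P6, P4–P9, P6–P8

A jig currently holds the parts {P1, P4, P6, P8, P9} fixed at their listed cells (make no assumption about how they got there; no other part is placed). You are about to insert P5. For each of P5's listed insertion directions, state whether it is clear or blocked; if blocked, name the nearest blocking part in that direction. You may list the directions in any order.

-x: ray from P5(0, 4, 0) has no placed part ⇒ clear
+x: ray from P5(0, 4, 0) has no placed part ⇒ clear
-y: nearest on ray is P8@(0, 2, 0) ⇒ blocked

+x: clear; -x: clear; -y: blocked by P8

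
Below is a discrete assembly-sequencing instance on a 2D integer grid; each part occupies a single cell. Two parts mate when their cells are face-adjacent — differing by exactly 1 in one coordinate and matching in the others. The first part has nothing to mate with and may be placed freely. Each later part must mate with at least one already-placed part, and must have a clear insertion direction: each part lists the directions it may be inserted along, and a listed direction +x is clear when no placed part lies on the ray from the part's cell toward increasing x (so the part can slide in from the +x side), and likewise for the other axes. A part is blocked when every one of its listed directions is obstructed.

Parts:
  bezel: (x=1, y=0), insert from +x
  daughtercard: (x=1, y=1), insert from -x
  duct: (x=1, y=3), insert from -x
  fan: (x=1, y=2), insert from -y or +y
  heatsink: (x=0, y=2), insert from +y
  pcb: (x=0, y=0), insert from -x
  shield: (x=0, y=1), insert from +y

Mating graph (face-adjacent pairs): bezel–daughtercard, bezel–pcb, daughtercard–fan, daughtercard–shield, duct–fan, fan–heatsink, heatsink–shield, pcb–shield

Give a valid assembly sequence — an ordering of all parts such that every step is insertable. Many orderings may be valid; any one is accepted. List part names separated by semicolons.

1. fan@(1, 2) [-y clear] — {fan}
2. daughtercard@(1, 1) [-x clear] — {daughtercard, fan}
3. shield@(0, 1) [+y clear] — {daughtercard, fan, shield}
4. pcb@(0, 0) [-x clear] — {daughtercard, fan, pcb, shield}
5. heatsink@(0, 2) [+y clear] — {daughtercard, fan, heatsink, pcb, shield}
6. duct@(1, 3) [-x clear] — {daughtercard, duct, fan, heatsink, pcb, shield}
7. bezel@(1, 0) [+x clear] — {bezel, daughtercard, duct, fan, heatsink, pcb, shield}

fan; daughtercard; shield; pcb; heatsink; duct; bezel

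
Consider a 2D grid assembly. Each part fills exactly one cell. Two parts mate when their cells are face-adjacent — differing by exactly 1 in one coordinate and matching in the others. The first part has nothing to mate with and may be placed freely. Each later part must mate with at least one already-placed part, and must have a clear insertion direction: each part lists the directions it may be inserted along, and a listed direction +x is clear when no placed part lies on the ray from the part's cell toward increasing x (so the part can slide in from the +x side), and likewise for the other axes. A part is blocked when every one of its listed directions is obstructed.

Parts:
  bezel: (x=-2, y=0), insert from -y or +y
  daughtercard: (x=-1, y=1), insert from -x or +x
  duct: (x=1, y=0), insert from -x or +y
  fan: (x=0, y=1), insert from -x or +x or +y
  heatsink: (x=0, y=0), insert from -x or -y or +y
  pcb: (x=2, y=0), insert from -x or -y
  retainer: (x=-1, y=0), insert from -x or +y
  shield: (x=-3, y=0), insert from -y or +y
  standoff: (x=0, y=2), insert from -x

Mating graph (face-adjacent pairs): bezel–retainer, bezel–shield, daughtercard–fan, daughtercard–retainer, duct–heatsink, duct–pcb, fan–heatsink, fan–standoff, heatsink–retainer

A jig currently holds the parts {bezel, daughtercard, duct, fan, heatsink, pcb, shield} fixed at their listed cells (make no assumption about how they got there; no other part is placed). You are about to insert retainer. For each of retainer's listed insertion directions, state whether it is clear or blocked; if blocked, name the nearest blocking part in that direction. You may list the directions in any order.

+y: blocked by daughtercard; -x: blocked by bezel

-x: nearest on ray is bezel@(-2, 0) ⇒ blocked
+y: nearest on ray is daughtercard@(-1, 1) ⇒ blocked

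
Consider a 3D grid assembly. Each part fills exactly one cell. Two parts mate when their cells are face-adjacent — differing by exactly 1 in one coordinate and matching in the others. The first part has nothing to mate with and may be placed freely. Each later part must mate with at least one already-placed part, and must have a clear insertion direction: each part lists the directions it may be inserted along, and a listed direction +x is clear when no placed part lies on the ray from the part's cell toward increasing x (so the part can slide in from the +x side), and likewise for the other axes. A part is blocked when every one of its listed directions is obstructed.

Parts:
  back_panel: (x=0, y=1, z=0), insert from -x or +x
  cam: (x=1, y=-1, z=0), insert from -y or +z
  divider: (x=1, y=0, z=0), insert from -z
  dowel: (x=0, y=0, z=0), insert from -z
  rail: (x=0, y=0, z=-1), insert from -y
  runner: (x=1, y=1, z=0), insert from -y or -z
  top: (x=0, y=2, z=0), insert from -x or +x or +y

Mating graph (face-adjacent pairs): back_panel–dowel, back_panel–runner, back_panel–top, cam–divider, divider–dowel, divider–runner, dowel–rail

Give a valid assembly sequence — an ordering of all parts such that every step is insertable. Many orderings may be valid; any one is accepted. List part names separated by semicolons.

runner; divider; back_panel; cam; top; dowel; rail

1. runner@(1, 1, 0) [-y clear] — {runner}
2. divider@(1, 0, 0) [-z clear] — {divider, runner}
3. back_panel@(0, 1, 0) [-x clear] — {back_panel, divider, runner}
4. cam@(1, -1, 0) [-y clear] — {back_panel, cam, divider, runner}
5. top@(0, 2, 0) [-x clear] — {back_panel, cam, divider, runner, top}
6. dowel@(0, 0, 0) [-z clear] — {back_panel, cam, divider, dowel, runner, top}
7. rail@(0, 0, -1) [-y clear] — {back_panel, cam, divider, dowel, rail, runner, top}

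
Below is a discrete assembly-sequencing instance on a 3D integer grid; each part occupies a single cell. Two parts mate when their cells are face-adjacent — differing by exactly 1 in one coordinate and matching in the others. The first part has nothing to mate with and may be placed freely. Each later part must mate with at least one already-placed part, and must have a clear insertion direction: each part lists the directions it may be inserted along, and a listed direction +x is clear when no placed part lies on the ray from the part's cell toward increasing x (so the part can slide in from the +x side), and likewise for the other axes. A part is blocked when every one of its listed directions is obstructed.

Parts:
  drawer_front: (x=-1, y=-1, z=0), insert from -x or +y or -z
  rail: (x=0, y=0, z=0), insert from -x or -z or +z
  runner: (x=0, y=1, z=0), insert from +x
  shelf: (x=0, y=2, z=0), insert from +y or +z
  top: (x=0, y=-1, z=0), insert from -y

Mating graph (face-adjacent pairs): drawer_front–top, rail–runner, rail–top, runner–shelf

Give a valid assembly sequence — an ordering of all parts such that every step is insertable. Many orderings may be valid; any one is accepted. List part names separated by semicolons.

1. rail@(0, 0, 0) [-x clear] — {rail}
2. runner@(0, 1, 0) [+x clear] — {rail, runner}
3. shelf@(0, 2, 0) [+y clear] — {rail, runner, shelf}
4. top@(0, -1, 0) [-y clear] — {rail, runner, shelf, top}
5. drawer_front@(-1, -1, 0) [-x clear] — {drawer_front, rail, runner, shelf, top}

rail; runner; shelf; top; drawer_front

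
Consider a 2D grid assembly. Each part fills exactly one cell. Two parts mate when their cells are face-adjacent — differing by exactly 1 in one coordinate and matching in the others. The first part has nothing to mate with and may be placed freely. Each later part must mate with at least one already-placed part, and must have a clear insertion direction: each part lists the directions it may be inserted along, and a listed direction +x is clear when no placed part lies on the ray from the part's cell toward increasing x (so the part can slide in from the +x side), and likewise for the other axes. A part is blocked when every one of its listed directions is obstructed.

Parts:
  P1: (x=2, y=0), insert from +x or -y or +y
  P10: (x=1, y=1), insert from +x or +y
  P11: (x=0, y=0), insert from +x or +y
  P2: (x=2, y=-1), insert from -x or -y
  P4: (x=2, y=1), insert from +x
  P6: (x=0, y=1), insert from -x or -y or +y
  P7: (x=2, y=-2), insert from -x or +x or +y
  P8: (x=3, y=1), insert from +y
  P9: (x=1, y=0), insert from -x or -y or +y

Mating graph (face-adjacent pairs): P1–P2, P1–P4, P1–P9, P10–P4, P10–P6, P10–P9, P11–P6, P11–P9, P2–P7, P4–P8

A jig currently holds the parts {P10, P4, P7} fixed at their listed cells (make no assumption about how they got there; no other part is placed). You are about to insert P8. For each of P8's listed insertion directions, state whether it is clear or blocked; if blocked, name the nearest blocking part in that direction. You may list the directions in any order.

+y: ray from P8(3, 1) has no placed part ⇒ clear

+y: clear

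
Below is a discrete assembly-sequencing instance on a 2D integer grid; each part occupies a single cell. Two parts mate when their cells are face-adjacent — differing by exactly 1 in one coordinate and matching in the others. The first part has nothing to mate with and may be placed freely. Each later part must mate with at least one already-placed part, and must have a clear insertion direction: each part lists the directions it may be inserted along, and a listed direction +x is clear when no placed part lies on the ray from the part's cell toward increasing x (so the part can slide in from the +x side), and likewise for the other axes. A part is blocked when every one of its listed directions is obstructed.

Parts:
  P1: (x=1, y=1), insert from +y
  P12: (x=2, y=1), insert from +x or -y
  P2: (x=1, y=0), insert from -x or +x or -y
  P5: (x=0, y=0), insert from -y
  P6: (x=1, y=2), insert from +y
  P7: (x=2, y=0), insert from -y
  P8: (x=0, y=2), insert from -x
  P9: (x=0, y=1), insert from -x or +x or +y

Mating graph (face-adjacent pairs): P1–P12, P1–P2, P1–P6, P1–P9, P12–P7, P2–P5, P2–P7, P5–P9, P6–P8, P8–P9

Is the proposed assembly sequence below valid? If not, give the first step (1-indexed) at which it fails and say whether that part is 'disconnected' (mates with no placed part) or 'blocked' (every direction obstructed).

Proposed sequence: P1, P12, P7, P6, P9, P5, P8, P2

Valid

1. P1@(1, 1) [+y clear] — {P1}
2. P12@(2, 1) [+x clear] — {P1, P12}
3. P7@(2, 0) [-y clear] — {P1, P12, P7}
4. P6@(1, 2) [+y clear] — {P1, P12, P6, P7}
5. P9@(0, 1) [-x clear] — {P1, P12, P6, P7, P9}
6. P5@(0, 0) [-y clear] — {P1, P12, P5, P6, P7, P9}
7. P8@(0, 2) [-x clear] — {P1, P12, P5, P6, P7, P8, P9}
8. P2@(1, 0) [-y clear] — {P1, P12, P2, P5, P6, P7, P8, P9}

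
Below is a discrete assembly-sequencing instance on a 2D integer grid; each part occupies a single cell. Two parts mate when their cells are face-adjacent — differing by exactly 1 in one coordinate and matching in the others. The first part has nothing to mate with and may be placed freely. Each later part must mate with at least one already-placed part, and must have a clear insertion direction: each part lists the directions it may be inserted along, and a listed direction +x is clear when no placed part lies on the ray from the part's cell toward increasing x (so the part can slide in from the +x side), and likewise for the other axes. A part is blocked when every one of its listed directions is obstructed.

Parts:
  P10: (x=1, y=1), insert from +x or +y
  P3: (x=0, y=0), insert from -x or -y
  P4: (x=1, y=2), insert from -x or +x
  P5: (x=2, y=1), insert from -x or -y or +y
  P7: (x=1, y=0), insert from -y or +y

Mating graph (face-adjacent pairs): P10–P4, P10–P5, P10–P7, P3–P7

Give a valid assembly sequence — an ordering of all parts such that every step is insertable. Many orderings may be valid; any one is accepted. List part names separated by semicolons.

1. P7@(1, 0) [-y clear] — {P7}
2. P3@(0, 0) [-x clear] — {P3, P7}
3. P10@(1, 1) [+x clear] — {P10, P3, P7}
4. P5@(2, 1) [-y clear] — {P10, P3, P5, P7}
5. P4@(1, 2) [-x clear] — {P10, P3, P4, P5, P7}

P7; P3; P10; P5; P4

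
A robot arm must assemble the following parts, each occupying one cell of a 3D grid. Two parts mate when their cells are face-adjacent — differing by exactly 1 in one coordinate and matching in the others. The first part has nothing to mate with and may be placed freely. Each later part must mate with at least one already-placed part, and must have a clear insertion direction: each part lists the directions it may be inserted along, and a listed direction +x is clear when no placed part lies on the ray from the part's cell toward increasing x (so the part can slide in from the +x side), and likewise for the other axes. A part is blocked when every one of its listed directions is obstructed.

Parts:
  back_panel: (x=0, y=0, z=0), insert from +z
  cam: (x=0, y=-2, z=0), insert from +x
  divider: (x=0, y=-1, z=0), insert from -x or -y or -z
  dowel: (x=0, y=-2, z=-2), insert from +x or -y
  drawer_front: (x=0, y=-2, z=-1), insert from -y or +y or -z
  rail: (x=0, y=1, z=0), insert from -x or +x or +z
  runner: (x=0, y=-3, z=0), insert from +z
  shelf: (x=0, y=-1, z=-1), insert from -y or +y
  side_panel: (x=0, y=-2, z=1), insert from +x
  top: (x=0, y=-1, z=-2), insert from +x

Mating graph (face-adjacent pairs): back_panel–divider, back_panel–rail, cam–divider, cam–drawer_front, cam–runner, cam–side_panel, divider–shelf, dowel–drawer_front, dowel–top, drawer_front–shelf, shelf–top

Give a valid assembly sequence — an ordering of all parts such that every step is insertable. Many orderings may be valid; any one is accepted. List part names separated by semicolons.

shelf; top; dowel; divider; back_panel; cam; side_panel; drawer_front; rail; runner

1. shelf@(0, -1, -1) [-y clear] — {shelf}
2. top@(0, -1, -2) [+x clear] — {shelf, top}
3. dowel@(0, -2, -2) [+x clear] — {dowel, shelf, top}
4. divider@(0, -1, 0) [-x clear] — {divider, dowel, shelf, top}
5. back_panel@(0, 0, 0) [+z clear] — {back_panel, divider, dowel, shelf, top}
6. cam@(0, -2, 0) [+x clear] — {back_panel, cam, divider, dowel, shelf, top}
7. side_panel@(0, -2, 1) [+x clear] — {back_panel, cam, divider, dowel, shelf, side_panel, top}
8. drawer_front@(0, -2, -1) [-y clear] — {back_panel, cam, divider, dowel, drawer_front, shelf, side_panel, top}
9. rail@(0, 1, 0) [-x clear] — {back_panel, cam, divider, dowel, drawer_front, rail, shelf, side_panel, top}
10. runner@(0, -3, 0) [+z clear] — {back_panel, cam, divider, dowel, drawer_front, rail, runner, shelf, side_panel, top}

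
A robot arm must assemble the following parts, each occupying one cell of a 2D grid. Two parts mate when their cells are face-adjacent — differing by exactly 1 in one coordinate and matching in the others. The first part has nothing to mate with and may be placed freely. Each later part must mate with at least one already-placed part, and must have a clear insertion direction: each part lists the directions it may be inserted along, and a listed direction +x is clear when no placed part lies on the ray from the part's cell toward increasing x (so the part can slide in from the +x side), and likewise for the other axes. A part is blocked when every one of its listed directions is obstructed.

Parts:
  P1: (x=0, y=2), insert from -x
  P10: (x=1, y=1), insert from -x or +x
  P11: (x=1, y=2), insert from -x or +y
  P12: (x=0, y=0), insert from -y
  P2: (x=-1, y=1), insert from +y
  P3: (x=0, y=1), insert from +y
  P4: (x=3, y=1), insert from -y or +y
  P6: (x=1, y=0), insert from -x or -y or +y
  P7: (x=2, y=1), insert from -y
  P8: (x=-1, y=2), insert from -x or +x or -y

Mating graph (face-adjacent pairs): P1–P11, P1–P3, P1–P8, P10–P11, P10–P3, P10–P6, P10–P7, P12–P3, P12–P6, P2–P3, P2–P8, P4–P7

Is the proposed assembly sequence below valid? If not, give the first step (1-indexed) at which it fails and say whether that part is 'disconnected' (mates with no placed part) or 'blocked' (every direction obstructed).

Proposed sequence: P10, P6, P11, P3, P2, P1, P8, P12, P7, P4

1. P10@(1, 1) [-x clear] — {P10}
2. P6@(1, 0) [-x clear] — {P10, P6}
3. P11@(1, 2) [-x clear] — {P10, P11, P6}
4. P3@(0, 1) [+y clear] — {P10, P11, P3, P6}
5. P2@(-1, 1) [+y clear] — {P10, P11, P2, P3, P6}
6. P1@(0, 2) [-x clear] — {P1, P10, P11, P2, P3, P6}
7. P8@(-1, 2) [-x clear] — {P1, P10, P11, P2, P3, P6, P8}
8. P12@(0, 0) [-y clear] — {P1, P10, P11, P12, P2, P3, P6, P8}
9. P7@(2, 1) [-y clear] — {P1, P10, P11, P12, P2, P3, P6, P7, P8}
10. P4@(3, 1) [-y clear] — {P1, P10, P11, P12, P2, P3, P4, P6, P7, P8}

Valid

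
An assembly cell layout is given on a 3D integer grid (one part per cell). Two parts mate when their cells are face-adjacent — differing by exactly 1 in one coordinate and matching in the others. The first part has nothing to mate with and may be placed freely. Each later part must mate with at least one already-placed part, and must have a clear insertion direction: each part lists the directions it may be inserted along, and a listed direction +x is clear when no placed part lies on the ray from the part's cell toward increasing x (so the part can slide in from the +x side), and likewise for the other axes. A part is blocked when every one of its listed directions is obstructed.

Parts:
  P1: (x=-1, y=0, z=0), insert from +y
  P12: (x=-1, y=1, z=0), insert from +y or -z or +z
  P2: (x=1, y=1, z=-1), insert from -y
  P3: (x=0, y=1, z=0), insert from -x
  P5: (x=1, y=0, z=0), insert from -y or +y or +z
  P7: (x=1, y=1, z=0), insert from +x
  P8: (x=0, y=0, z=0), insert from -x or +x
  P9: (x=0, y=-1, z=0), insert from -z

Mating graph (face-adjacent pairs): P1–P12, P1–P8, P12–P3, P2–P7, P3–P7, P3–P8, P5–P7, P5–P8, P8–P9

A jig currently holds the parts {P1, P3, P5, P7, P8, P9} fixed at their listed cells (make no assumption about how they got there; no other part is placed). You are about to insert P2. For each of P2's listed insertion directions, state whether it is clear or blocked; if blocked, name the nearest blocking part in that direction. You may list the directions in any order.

-y: clear

-y: ray from P2(1, 1, -1) has no placed part ⇒ clear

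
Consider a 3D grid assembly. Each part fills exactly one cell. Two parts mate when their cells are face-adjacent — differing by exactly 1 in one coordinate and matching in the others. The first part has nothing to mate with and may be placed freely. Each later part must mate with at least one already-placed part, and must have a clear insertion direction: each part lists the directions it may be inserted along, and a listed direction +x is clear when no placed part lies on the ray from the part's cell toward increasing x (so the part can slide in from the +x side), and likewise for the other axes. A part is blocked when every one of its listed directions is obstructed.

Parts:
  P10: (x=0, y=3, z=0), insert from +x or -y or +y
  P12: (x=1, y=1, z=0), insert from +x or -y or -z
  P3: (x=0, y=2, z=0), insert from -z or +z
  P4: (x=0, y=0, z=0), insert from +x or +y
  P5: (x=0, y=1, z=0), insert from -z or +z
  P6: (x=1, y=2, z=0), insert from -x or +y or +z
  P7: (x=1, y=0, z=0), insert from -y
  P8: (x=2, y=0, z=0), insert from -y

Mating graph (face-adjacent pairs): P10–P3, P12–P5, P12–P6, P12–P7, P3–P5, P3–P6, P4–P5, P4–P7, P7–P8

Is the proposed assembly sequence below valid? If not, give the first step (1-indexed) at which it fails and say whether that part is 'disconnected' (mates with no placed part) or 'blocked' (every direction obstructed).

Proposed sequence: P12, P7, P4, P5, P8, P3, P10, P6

Valid

1. P12@(1, 1, 0) [+x clear] — {P12}
2. P7@(1, 0, 0) [-y clear] — {P12, P7}
3. P4@(0, 0, 0) [+y clear] — {P12, P4, P7}
4. P5@(0, 1, 0) [-z clear] — {P12, P4, P5, P7}
5. P8@(2, 0, 0) [-y clear] — {P12, P4, P5, P7, P8}
6. P3@(0, 2, 0) [-z clear] — {P12, P3, P4, P5, P7, P8}
7. P10@(0, 3, 0) [+x clear] — {P10, P12, P3, P4, P5, P7, P8}
8. P6@(1, 2, 0) [+y clear] — {P10, P12, P3, P4, P5, P6, P7, P8}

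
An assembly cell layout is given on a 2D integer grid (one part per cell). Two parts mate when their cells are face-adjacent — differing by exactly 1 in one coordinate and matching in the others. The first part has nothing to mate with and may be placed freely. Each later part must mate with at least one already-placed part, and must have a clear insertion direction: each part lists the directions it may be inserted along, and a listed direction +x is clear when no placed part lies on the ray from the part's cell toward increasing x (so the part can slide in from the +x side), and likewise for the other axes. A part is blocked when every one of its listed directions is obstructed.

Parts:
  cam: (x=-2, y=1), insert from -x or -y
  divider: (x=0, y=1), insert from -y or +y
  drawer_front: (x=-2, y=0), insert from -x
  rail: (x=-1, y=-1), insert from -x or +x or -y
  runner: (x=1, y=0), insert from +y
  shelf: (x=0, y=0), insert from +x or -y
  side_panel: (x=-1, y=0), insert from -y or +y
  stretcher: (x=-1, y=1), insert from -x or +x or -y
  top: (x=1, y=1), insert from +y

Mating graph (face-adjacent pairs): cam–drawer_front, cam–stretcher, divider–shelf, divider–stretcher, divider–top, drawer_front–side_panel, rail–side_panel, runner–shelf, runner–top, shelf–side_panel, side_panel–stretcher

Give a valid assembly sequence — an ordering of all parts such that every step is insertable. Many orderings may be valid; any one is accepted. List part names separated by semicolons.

1. rail@(-1, -1) [-x clear] — {rail}
2. side_panel@(-1, 0) [+y clear] — {rail, side_panel}
3. stretcher@(-1, 1) [-x clear] — {rail, side_panel, stretcher}
4. divider@(0, 1) [-y clear] — {divider, rail, side_panel, stretcher}
5. drawer_front@(-2, 0) [-x clear] — {divider, drawer_front, rail, side_panel, stretcher}
6. shelf@(0, 0) [+x clear] — {divider, drawer_front, rail, shelf, side_panel, stretcher}
7. runner@(1, 0) [+y clear] — {divider, drawer_front, rail, runner, shelf, side_panel, stretcher}
8. top@(1, 1) [+y clear] — {divider, drawer_front, rail, runner, shelf, side_panel, stretcher, top}
9. cam@(-2, 1) [-x clear] — {cam, divider, drawer_front, rail, runner, shelf, side_panel, stretcher, top}

rail; side_panel; stretcher; divider; drawer_front; shelf; runner; top; cam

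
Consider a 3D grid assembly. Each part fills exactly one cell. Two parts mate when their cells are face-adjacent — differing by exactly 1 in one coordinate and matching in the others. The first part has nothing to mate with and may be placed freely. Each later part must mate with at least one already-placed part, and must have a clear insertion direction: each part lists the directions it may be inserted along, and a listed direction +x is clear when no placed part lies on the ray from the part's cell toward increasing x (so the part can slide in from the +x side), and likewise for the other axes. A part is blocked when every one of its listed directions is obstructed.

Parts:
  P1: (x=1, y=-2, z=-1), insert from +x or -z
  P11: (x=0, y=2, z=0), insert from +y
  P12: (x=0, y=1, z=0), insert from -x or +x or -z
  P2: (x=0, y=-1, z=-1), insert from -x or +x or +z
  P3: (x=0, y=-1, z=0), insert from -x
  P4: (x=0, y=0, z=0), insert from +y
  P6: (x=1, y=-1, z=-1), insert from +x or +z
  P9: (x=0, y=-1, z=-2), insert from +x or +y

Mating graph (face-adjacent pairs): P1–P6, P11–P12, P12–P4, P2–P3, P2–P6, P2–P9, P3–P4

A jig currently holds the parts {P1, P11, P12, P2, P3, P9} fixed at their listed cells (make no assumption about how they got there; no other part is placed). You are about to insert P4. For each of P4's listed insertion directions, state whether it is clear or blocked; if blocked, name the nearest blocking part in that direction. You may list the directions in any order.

+y: nearest on ray is P12@(0, 1, 0) ⇒ blocked

+y: blocked by P12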